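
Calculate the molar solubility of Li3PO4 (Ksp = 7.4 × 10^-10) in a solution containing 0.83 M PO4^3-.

Li3PO4(s) ⇌ 3 Li^+(aq) + PO4^3-(aq)
Ksp = [Li^+]^3[PO4^3-]
If s mol/L dissolves here, [Li^+] = 3s, [PO4^3-] = 0.83 + s ≈ 0.83 (since the PO4^3- already present dominates).
Ksp ≈ (3s)^3 × 0.83
s = 3.2 × 10^-4 M
Check: s = 3.2 x 10^-4 ≪ 0.83, so the approximation is valid.

s = 3.2 × 10^-4 M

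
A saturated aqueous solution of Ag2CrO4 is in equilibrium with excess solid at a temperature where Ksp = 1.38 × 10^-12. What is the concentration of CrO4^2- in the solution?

Ag2CrO4(s) ⇌ 2 Ag^+(aq) + CrO4^2-(aq)
Ksp = [Ag^+]^2[CrO4^2-]
With molar solubility s: [Ag^+] = 2s, [CrO4^2-] = s.
So Ksp = (2s)^2 × s = 4s^3
s = (1.38 × 10^-12 / 4)^(1/3) = 7.014 × 10^-5 M
[CrO4^2-] = s = 7.01 × 10^-5 M

[CrO4^2-] ≈ 7.01e-5 M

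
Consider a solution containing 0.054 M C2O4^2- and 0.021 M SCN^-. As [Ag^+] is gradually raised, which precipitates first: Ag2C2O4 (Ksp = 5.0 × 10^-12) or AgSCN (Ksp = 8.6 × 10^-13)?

AgSCN

Each salt begins to precipitate when Q = Ksp, i.e. when [Ag^+] reaches its threshold.
For Ag2C2O4: 5.0 × 10^-12 = 0.054 × [Ag^+]^2  ⇒  [Ag^+] = 9.6 x 10^-6 M.
For AgSCN: 8.6 × 10^-13 = 0.021 × [Ag^+]  ⇒  [Ag^+] = 4.1 × 10^-11 M.
The salt with the lower threshold [Ag^+] precipitates first: AgSCN.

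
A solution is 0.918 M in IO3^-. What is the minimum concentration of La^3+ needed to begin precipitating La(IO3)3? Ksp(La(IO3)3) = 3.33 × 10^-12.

La(IO3)3(s) <=> La^3+(aq) + 3 IO3^-(aq)
Ksp = [La^3+][IO3^-]^3
Precipitation begins when Q = Ksp. With [IO3^-] = 0.918 M:
3.33 × 10^-12 = (0.918)^3 × [La^3+]
[La^3+] = (3.33 × 10^-12 / 7.736 × 10^-1) = 4.30 x 10^-12 M

[La^3+] ≈ 4.30e-12 M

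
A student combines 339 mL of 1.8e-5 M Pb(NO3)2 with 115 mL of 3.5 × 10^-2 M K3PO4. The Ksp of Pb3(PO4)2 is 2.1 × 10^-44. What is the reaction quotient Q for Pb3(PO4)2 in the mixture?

Q = 1.9e-19

Total volume = 339 + 115 = 454 mL.
[Pb^2+] = 1.8 x 10^-5 × (339/454) = 1.34 × 10^-5 M
[PO4^3-] = 3.5 × 10^-2 × (115/454) = 8.87 x 10^-3 M
Pb3(PO4)2(s) ⇌ 3 Pb^2+(aq) + 2 PO4^3-(aq), so Q = [Pb^2+]^3[PO4^3-]^2
Q = (1.34 x 10^-5)^3(8.87 × 10^-3)^2 = 1.9 x 10^-19
Q > Ksp, so Pb3(PO4)2 will precipitate.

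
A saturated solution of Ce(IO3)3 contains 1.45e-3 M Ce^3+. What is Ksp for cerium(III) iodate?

Ce(IO3)3(s) ⇌ Ce^3+(aq) + 3 IO3^-(aq)
Stoichiometry gives [IO3^-] = (3/1)[Ce^3+] = 4.350 × 10^-3 M.
Ksp = [Ce^3+][IO3^-]^3
Ksp = 1.45 × 10^-3 × (4.350 × 10^-3)^3 = 1.19 × 10^-10

1.19e-10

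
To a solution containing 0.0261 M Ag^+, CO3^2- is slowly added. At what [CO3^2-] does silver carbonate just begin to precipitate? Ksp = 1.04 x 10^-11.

Ag2CO3(s) ⇌ 2 Ag^+ + CO3^2-
Ksp = [Ag^+]^2[CO3^2-]
Precipitation begins when Q = Ksp. With [Ag^+] = 0.0261 M:
1.04 x 10^-11 = (0.0261)^2 × [CO3^2-]
[CO3^2-] = (1.04 x 10^-11 / 6.812 × 10^-4) = 1.53 × 10^-8 M

[CO3^2-] ≈ 1.53 x 10^-8 M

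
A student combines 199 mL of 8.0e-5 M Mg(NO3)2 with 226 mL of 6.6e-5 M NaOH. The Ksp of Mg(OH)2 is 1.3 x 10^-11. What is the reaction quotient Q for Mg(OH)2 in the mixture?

Total volume = 199 + 226 = 425 mL.
[Mg^2+] = 8.0 × 10^-5 × (199/425) = 3.75 x 10^-5 M
[OH^-] = 6.6 x 10^-5 × (226/425) = 3.51 x 10^-5 M
Mg(OH)2(s) ⇌ Mg^2+(aq) + 2 OH^-(aq), so Q = [Mg^2+][OH^-]^2
Q = (3.75 × 10^-5)(3.51 × 10^-5)^2 = 4.6 × 10^-14
Q < Ksp, so no precipitate of Mg(OH)2 forms.

Q = 4.6 × 10^-14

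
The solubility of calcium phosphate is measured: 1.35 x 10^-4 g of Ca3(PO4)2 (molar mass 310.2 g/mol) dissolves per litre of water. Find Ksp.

Molar solubility s = (1.35 x 10^-4 g/L) / (310.2 g/mol) = 4.352 × 10^-7 M.
Ca3(PO4)2(s) <=> 3 Ca^2+(aq) + 2 PO4^3-(aq)
With molar solubility s: [Ca^2+] = 3s, [PO4^3-] = 2s.
Ksp = [Ca^2+]^3[PO4^3-]^2
So Ksp = (3s)^3 × (2s)^2 = 108s^5
With s = 4.352 x 10^-7: Ksp = 1.69 × 10^-30

Ksp = 1.69 x 10^-30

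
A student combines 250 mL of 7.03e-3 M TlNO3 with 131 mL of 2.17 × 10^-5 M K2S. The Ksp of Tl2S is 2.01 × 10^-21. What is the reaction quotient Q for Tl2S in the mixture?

Total volume = 250 + 131 = 381 mL.
[Tl^+] = 7.03 x 10^-3 × (250/381) = 4.613 × 10^-3 M
[S^2-] = 2.17 × 10^-5 × (131/381) = 7.461 × 10^-6 M
Tl2S(s) ⇌ 2 Tl^+(aq) + S^2-(aq), so Q = [Tl^+]^2[S^2-]
Q = (4.613 × 10^-3)^2(7.461 x 10^-6) = 1.59 × 10^-10
Q > Ksp, so Tl2S will precipitate.

Q = 1.59 x 10^-10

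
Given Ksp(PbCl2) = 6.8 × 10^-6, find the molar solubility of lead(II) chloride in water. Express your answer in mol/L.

s = 1.2e-2 M

PbCl2(s) ⇌ Pb^2+(aq) + 2 Cl^-(aq)
Ksp = [Pb^2+][Cl^-]^2
For each mole of PbCl2 that dissolves: [Pb^2+] = s, [Cl^-] = 2s.
Ksp = s(2s)^2 = 4s^3
Solving, s = (6.8 × 10^-6/4)^(1/3) = 1.2 × 10^-2 M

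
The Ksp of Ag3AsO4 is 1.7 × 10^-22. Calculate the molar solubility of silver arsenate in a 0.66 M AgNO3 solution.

5.9 x 10^-22 M

Ag3AsO4(s) ⇌ 3 Ag^+ + AsO4^3-
Ksp = [Ag^+]^3[AsO4^3-]
Let s be the molar solubility in this solution. [Ag^+] = 0.66 + 3s ≈ 0.66, [AsO4^3-] = s (common-ion effect: Ag^+ is already 0.66 M).
Ksp ≈ (0.66)^3 × s
s = 5.9 x 10^-22 M
Check: 3s = 1.8 × 10^-21 ≪ 0.66, so the approximation is valid.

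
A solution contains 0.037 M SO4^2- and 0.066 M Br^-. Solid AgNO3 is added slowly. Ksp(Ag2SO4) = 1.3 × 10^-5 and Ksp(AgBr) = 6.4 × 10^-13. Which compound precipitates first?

AgBr

Each salt begins to precipitate when Q = Ksp, i.e. when [Ag^+] reaches its threshold.
For Ag2SO4: 1.3 × 10^-5 = 0.037 × [Ag^+]^2  ⇒  [Ag^+] = 1.9 × 10^-2 M.
For AgBr: 6.4 × 10^-13 = 0.066 × [Ag^+]  ⇒  [Ag^+] = 9.7 × 10^-12 M.
The salt with the lower threshold [Ag^+] precipitates first: AgBr.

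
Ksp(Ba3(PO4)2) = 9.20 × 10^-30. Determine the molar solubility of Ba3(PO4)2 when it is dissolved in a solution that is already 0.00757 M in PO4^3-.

Ba3(PO4)2(s) ⇌ 3 Ba^2+(aq) + 2 PO4^3-(aq)
Ksp = [Ba^2+]^3[PO4^3-]^2
If s mol/L dissolves here, [Ba^2+] = 3s, [PO4^3-] = 0.00757 + 2s ≈ 0.00757 (since the PO4^3- already present dominates).
Ksp ≈ (3s)^3 × (0.00757)^2
s = 1.81 × 10^-9 M
Check: 2s = 3.6 × 10^-9 ≪ 0.00757, so the approximation is valid.

1.81 × 10^-9 M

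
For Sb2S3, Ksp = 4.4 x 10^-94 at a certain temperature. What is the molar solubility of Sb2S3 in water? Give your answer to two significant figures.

s = 8.4 × 10^-20 M

Sb2S3(s) <=> 2 Sb^3+ + 3 S^2-
Ksp = [Sb^3+]^2[S^2-]^3
For each mole of Sb2S3 that dissolves: [Sb^3+] = 2s, [S^2-] = 3s.
Ksp = (2s)^2(3s)^3 = 108s^5
s = (4.4 x 10^-94 / 108)^(1/5) = 8.4 × 10^-20 M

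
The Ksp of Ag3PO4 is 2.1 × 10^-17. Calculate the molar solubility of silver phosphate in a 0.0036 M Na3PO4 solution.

Ag3PO4(s) <=> 3 Ag^+ + PO4^3-
Ksp = [Ag^+]^3[PO4^3-]
Let s = moles of Ag3PO4 that dissolve per litre. [Ag^+] = 3s, [PO4^3-] = 0.0036 + s ≈ 0.0036 (Ksp is small, so little additional dissolves).
Ksp ≈ (3s)^3 × 0.0036
s = 6.0 × 10^-6 M
Check: s = 6.0 x 10^-6 ≪ 0.0036, so the approximation is valid.

s = 6.0 x 10^-6 M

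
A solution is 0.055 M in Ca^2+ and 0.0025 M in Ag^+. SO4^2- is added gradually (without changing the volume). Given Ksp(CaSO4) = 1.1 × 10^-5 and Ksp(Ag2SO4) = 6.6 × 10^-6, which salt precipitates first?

CaSO4

Each salt begins to precipitate when Q = Ksp, i.e. when [SO4^2-] reaches its threshold.
For CaSO4: 1.1 × 10^-5 = 0.055 × [SO4^2-]  ⇒  [SO4^2-] = 2.0 × 10^-4 M.
For Ag2SO4: 6.6 × 10^-6 = (0.0025)^2 × [SO4^2-]  ⇒  [SO4^2-] = 1.1 M.
The salt with the lower threshold [SO4^2-] precipitates first: CaSO4.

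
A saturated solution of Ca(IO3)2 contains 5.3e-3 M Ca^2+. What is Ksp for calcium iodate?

6.0e-7

Ca(IO3)2(s) ⇌ Ca^2+ + 2 IO3^-
Stoichiometry gives [IO3^-] = (2/1)[Ca^2+] = 1.06 × 10^-2 M.
Ksp = [Ca^2+][IO3^-]^2
Ksp = 5.3 x 10^-3 × (1.06 x 10^-2)^2 = 6.0 × 10^-7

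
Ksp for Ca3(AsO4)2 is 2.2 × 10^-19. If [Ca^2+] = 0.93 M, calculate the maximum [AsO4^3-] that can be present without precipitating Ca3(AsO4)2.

Ca3(AsO4)2(s) <=> 3 Ca^2+(aq) + 2 AsO4^3-(aq)
Ksp = [Ca^2+]^3[AsO4^3-]^2
Precipitation begins when Q = Ksp. With [Ca^2+] = 0.93 M:
2.2 × 10^-19 = (0.93)^3 × [AsO4^3-]^2
[AsO4^3-] = (2.2 × 10^-19 / 8.04 × 10^-1)^(1/2) = 5.2 x 10^-10 M

[AsO4^3-] ≈ 5.2 × 10^-10 M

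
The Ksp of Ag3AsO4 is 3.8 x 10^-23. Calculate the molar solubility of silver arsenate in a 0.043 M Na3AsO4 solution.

s = 3.2 × 10^-8 M

Ag3AsO4(s) <=> 3 Ag^+(aq) + AsO4^3-(aq)
Ksp = [Ag^+]^3[AsO4^3-]
If s mol/L dissolves here, [Ag^+] = 3s, [AsO4^3-] = 0.043 + s ≈ 0.043 (Ksp is small, so little additional dissolves).
Ksp ≈ (3s)^3 × 0.043
s = 3.2 × 10^-8 M
Check: s = 3.2 × 10^-8 ≪ 0.043, so the approximation is valid.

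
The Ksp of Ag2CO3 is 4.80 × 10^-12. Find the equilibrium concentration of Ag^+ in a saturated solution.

Ag2CO3(s) <=> 2 Ag^+(aq) + CO3^2-(aq)
Ksp = [Ag^+]^2[CO3^2-]
For each mole of Ag2CO3 that dissolves: [Ag^+] = 2s, [CO3^2-] = s.
So Ksp = (2s)^2 × s = 4s^3
Solving, s = (4.80 × 10^-12/4)^(1/3) = 1.063 x 10^-4 M
[Ag^+] = 2s = 2.13 × 10^-4 M

2.13 × 10^-4 M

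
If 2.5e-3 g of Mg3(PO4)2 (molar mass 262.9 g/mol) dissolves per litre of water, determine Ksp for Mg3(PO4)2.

Molar solubility s = (2.5 x 10^-3 g/L) / (262.9 g/mol) = 9.51 × 10^-6 M.
Mg3(PO4)2(s) ⇌ 3 Mg^2+(aq) + 2 PO4^3-(aq)
For each mole of Mg3(PO4)2 that dissolves: [Mg^2+] = 3s, [PO4^3-] = 2s.
Ksp = [Mg^2+]^3[PO4^3-]^2
Substituting: Ksp = (3s)^3(2s)^2 = 108s^5
With s = 9.51 × 10^-6: Ksp = 8.4 × 10^-24

8.4 x 10^-24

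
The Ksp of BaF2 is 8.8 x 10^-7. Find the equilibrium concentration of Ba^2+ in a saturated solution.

[Ba^2+] = 6.0 × 10^-3 M

BaF2(s) <=> Ba^2+ + 2 F^-
Ksp = [Ba^2+][F^-]^2
With molar solubility s: [Ba^2+] = s, [F^-] = 2s.
Ksp = s(2s)^2 = 4s^3
s = (8.8 x 10^-7 / 4)^(1/3) = 6.04 × 10^-3 M
[Ba^2+] = s = 6.0 × 10^-3 M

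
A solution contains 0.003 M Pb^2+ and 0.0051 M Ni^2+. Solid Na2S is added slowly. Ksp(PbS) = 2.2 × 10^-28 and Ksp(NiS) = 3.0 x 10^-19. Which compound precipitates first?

Precipitation of each salt starts when its ion product equals its Ksp.
For PbS: 2.2 × 10^-28 = 0.003 × [S^2-]  ⇒  [S^2-] = 7.3 × 10^-26 M.
For NiS: 3.0 x 10^-19 = 0.0051 × [S^2-]  ⇒  [S^2-] = 5.9 × 10^-17 M.
The salt with the lower threshold [S^2-] precipitates first: PbS.

PbS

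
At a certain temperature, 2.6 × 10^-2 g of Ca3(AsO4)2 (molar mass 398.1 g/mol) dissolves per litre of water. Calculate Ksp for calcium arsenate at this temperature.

Molar solubility s = (2.6 × 10^-2 g/L) / (398.1 g/mol) = 6.53 × 10^-5 M.
Ca3(AsO4)2(s) <=> 3 Ca^2+ + 2 AsO4^3-
For each mole of Ca3(AsO4)2 that dissolves: [Ca^2+] = 3s, [AsO4^3-] = 2s.
Ksp = [Ca^2+]^3[AsO4^3-]^2
Substituting: Ksp = (3s)^3(2s)^2 = 108s^5
With s = 6.53 x 10^-5: Ksp = 1.3 x 10^-19

Ksp = 1.3e-19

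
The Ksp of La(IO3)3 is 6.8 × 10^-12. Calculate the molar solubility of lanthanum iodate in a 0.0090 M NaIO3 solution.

9.3 × 10^-6 M

La(IO3)3(s) <=> La^3+ + 3 IO3^-
Ksp = [La^3+][IO3^-]^3
Let s = moles of La(IO3)3 that dissolve per litre. [La^3+] = s, [IO3^-] = 0.0090 + 3s ≈ 0.0090 (since IO3^- from NaIO3 dominates).
Ksp ≈ s × (0.0090)^3
s = 9.3 × 10^-6 M
Check: 3s = 2.8 × 10^-5 ≪ 0.0090, so the approximation is valid.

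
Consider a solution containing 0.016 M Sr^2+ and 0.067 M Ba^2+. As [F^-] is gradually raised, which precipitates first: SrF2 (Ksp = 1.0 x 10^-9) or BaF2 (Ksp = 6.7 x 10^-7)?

Precipitation of each salt starts when its ion product equals its Ksp.
For SrF2: 1.0 x 10^-9 = 0.016 × [F^-]^2  ⇒  [F^-] = 2.5 × 10^-4 M.
For BaF2: 6.7 x 10^-7 = 0.067 × [F^-]^2  ⇒  [F^-] = 3.2 x 10^-3 M.
The salt with the lower threshold [F^-] precipitates first: SrF2.

SrF2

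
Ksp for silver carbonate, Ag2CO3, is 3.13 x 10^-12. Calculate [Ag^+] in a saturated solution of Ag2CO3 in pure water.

Ag2CO3(s) ⇌ 2 Ag^+(aq) + CO3^2-(aq)
Ksp = [Ag^+]^2[CO3^2-]
For each mole of Ag2CO3 that dissolves: [Ag^+] = 2s, [CO3^2-] = s.
So Ksp = (2s)^2 × s = 4s^3
s = (3.13 x 10^-12 / 4)^(1/3) = 9.215 × 10^-5 M
[Ag^+] = 2s = 1.84 x 10^-4 M

[Ag^+] = 1.84 × 10^-4 M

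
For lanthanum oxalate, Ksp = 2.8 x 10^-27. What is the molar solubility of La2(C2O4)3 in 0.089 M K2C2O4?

La2(C2O4)3(s) ⇌ 2 La^3+(aq) + 3 C2O4^2-(aq)
Ksp = [La^3+]^2[C2O4^2-]^3
Let s = moles of La2(C2O4)3 that dissolve per litre. [La^3+] = 2s, [C2O4^2-] = 0.089 + 3s ≈ 0.089 (since C2O4^2- from K2C2O4 dominates).
Ksp ≈ (2s)^2 × (0.089)^3
s = 1.0 x 10^-12 M
Check: 3s = 3.0 × 10^-12 ≪ 0.089, so the approximation is valid.

s = 1.0e-12 M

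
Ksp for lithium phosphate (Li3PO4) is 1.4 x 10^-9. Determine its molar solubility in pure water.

2.7e-3 M

Li3PO4(s) ⇌ 3 Li^+ + PO4^3-
Ksp = [Li^+]^3[PO4^3-]
For each mole of Li3PO4 that dissolves: [Li^+] = 3s, [PO4^3-] = s.
Ksp = (3s)^3s = 27s^4
s = (1.4 x 10^-9 / 27)^(1/4) = 2.7 × 10^-3 M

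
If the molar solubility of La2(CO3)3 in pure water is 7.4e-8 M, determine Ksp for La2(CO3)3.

La2(CO3)3(s) <=> 2 La^3+(aq) + 3 CO3^2-(aq)
For each mole of La2(CO3)3 that dissolves: [La^3+] = 2s, [CO3^2-] = 3s.
Ksp = [La^3+]^2[CO3^2-]^3
So Ksp = (2s)^2 × (3s)^3 = 108s^5
With s = 7.4 x 10^-8: Ksp = 2.4 × 10^-34

Ksp = 2.4 × 10^-34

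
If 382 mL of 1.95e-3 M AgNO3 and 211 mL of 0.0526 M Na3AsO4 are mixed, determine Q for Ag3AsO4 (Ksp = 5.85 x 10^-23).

Total volume = 382 + 211 = 593 mL.
[Ag^+] = 1.95 x 10^-3 × (382/593) = 1.256 × 10^-3 M
[AsO4^3-] = 5.26 x 10^-2 × (211/593) = 1.872 x 10^-2 M
Ag3AsO4(s) ⇌ 3 Ag^+(aq) + AsO4^3-(aq), so Q = [Ag^+]^3[AsO4^3-]
Q = (1.256 × 10^-3)^3(1.872 × 10^-2) = 3.71 x 10^-11
Q > Ksp, so Ag3AsO4 will precipitate.

Q ≈ 3.71 × 10^-11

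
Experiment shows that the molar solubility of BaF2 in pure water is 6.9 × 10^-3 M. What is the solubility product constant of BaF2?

BaF2(s) ⇌ Ba^2+(aq) + 2 F^-(aq)
If s mol/L of BaF2 dissolves, [Ba^2+] = s and [F^-] = 2s.
Ksp = [Ba^2+][F^-]^2
Ksp = s(2s)^2 = 4s^3
With s = 6.9 x 10^-3: Ksp = 1.3 x 10^-6

1.3 × 10^-6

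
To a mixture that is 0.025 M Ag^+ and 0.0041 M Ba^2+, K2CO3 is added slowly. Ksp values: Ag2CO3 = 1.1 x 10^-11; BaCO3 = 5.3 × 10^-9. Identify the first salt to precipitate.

Ag2CO3

Each salt begins to precipitate when Q = Ksp, i.e. when [CO3^2-] reaches its threshold.
For Ag2CO3: 1.1 x 10^-11 = (0.025)^2 × [CO3^2-]  ⇒  [CO3^2-] = 1.8 x 10^-8 M.
For BaCO3: 5.3 × 10^-9 = 0.0041 × [CO3^2-]  ⇒  [CO3^2-] = 1.3 × 10^-6 M.
The salt with the lower threshold [CO3^2-] precipitates first: Ag2CO3.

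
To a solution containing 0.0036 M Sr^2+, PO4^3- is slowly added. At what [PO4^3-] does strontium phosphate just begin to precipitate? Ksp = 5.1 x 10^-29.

Sr3(PO4)2(s) <=> 3 Sr^2+ + 2 PO4^3-
Ksp = [Sr^2+]^3[PO4^3-]^2
Precipitation begins when Q = Ksp. With [Sr^2+] = 0.0036 M:
5.1 x 10^-29 = (0.0036)^3 × [PO4^3-]^2
[PO4^3-] = (5.1 x 10^-29 / 4.67 × 10^-8)^(1/2) = 3.3 × 10^-11 M

[PO4^3-] ≈ 3.3e-11 M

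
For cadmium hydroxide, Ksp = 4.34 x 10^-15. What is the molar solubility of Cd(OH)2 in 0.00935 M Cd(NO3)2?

Cd(OH)2(s) ⇌ Cd^2+(aq) + 2 OH^-(aq)
Ksp = [Cd^2+][OH^-]^2
If s mol/L dissolves here, [Cd^2+] = 0.00935 + s ≈ 0.00935, [OH^-] = 2s (common-ion effect: Cd^2+ is already 0.00935 M).
Ksp ≈ 0.00935 × (2s)^2
s = 3.41 × 10^-7 M
Check: s = 3.4 x 10^-7 ≪ 0.00935, so the approximation is valid.

s ≈ 3.41 × 10^-7 M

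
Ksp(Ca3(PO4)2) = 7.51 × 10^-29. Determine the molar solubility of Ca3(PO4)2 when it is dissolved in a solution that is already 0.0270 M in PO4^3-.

1.56 x 10^-9 M

Ca3(PO4)2(s) <=> 3 Ca^2+(aq) + 2 PO4^3-(aq)
Ksp = [Ca^2+]^3[PO4^3-]^2
Let s be the molar solubility in this solution. [Ca^2+] = 3s, [PO4^3-] = 0.0270 + 2s ≈ 0.0270 (Ksp is small, so little additional dissolves).
Ksp ≈ (3s)^3 × (0.0270)^2
s = 1.56 × 10^-9 M
Check: 2s = 3.1 x 10^-9 ≪ 0.0270, so the approximation is valid.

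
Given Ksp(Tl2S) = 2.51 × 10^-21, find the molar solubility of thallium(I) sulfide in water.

s = 8.56 × 10^-8 M

Tl2S(s) ⇌ 2 Tl^+(aq) + S^2-(aq)
Ksp = [Tl^+]^2[S^2-]
If s mol/L of Tl2S dissolves, [Tl^+] = 2s and [S^2-] = s.
Substituting: Ksp = (2s)^2s = 4s^3
s^3 = 2.51 × 10^-21 / 4, so s = 8.56 x 10^-8 M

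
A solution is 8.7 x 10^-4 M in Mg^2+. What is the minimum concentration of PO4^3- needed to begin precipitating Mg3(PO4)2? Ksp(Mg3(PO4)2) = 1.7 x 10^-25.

[PO4^3-] = 1.6 × 10^-8 M

Mg3(PO4)2(s) <=> 3 Mg^2+(aq) + 2 PO4^3-(aq)
Ksp = [Mg^2+]^3[PO4^3-]^2
Precipitation begins when Q = Ksp. With [Mg^2+] = 8.7 x 10^-4 M:
1.7 x 10^-25 = (8.7 x 10^-4)^3 × [PO4^3-]^2
[PO4^3-] = (1.7 x 10^-25 / 6.59 × 10^-10)^(1/2) = 1.6 × 10^-8 M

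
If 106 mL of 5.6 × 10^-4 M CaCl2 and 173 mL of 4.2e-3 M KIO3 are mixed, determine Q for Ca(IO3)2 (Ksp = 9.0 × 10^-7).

Q = 1.4 x 10^-9

Total volume = 106 + 173 = 279 mL.
[Ca^2+] = 5.6 × 10^-4 × (106/279) = 2.13 × 10^-4 M
[IO3^-] = 4.2 × 10^-3 × (173/279) = 2.60 × 10^-3 M
Ca(IO3)2(s) ⇌ Ca^2+(aq) + 2 IO3^-(aq), so Q = [Ca^2+][IO3^-]^2
Q = (2.13 x 10^-4)(2.60 x 10^-3)^2 = 1.4 × 10^-9
Q < Ksp, so no precipitate of Ca(IO3)2 forms.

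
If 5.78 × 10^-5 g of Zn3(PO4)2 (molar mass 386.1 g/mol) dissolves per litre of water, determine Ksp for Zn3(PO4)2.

Ksp = 8.12 × 10^-33

Molar solubility s = (5.78 × 10^-5 g/L) / (386.1 g/mol) = 1.497 x 10^-7 M.
Zn3(PO4)2(s) <=> 3 Zn^2+(aq) + 2 PO4^3-(aq)
For each mole of Zn3(PO4)2 that dissolves: [Zn^2+] = 3s, [PO4^3-] = 2s.
Ksp = [Zn^2+]^3[PO4^3-]^2
Ksp = (3s)^3(2s)^2 = 108s^5
With s = 1.497 x 10^-7: Ksp = 8.12 × 10^-33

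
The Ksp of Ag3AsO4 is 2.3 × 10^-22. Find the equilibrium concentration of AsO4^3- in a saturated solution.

1.7 x 10^-6 M

Ag3AsO4(s) ⇌ 3 Ag^+ + AsO4^3-
Ksp = [Ag^+]^3[AsO4^3-]
Let s = molar solubility. Then [Ag^+] = 3s and [AsO4^3-] = s.
So Ksp = (3s)^3 × s = 27s^4
s^4 = 2.3 × 10^-22 / 27, so s = 1.71 × 10^-6 M
[AsO4^3-] = s = 1.7 × 10^-6 M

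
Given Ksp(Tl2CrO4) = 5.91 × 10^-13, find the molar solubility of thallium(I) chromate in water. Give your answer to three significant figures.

Tl2CrO4(s) ⇌ 2 Tl^+(aq) + CrO4^2-(aq)
Ksp = [Tl^+]^2[CrO4^2-]
With molar solubility s: [Tl^+] = 2s, [CrO4^2-] = s.
Substituting: Ksp = (2s)^2s = 4s^3
s = (5.91 × 10^-13 / 4)^(1/3) = 5.29 x 10^-5 M

s ≈ 5.29 × 10^-5 M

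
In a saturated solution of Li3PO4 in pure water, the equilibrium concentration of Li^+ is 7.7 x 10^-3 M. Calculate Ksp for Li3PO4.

Ksp = 1.2 x 10^-9

Li3PO4(s) <=> 3 Li^+(aq) + PO4^3-(aq)
Stoichiometry gives [PO4^3-] = (1/3)[Li^+] = 2.57 × 10^-3 M.
Ksp = [Li^+]^3[PO4^3-]
Ksp = (7.7 × 10^-3)^3 × 2.57 × 10^-3 = 1.2 × 10^-9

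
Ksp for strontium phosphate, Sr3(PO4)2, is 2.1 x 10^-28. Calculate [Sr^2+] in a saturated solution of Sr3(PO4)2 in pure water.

[Sr^2+] = 3.4 x 10^-6 M

Sr3(PO4)2(s) ⇌ 3 Sr^2+ + 2 PO4^3-
Ksp = [Sr^2+]^3[PO4^3-]^2
For each mole of Sr3(PO4)2 that dissolves: [Sr^2+] = 3s, [PO4^3-] = 2s.
Ksp = (3s)^3(2s)^2 = 108s^5
Solving, s = (2.1 x 10^-28/108)^(1/5) = 1.14 × 10^-6 M
[Sr^2+] = 3s = 3.4 × 10^-6 M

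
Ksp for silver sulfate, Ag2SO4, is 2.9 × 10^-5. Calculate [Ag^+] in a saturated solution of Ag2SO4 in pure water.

Ag2SO4(s) ⇌ 2 Ag^+(aq) + SO4^2-(aq)
Ksp = [Ag^+]^2[SO4^2-]
Let s = molar solubility. Then [Ag^+] = 2s and [SO4^2-] = s.
So Ksp = (2s)^2 × s = 4s^3
Solving, s = (2.9 × 10^-5/4)^(1/3) = 1.94 x 10^-2 M
[Ag^+] = 2s = 3.9 x 10^-2 M

3.9e-2 M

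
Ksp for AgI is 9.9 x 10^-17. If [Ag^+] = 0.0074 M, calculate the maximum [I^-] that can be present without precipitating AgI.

AgI(s) ⇌ Ag^+(aq) + I^-(aq)
Ksp = [Ag^+][I^-]
Precipitation begins when Q = Ksp. With [Ag^+] = 0.0074 M:
9.9 x 10^-17 = (0.0074) × [I^-]
[I^-] = (9.9 x 10^-17 / 7.4 × 10^-3) = 1.3 × 10^-14 M

1.3e-14 M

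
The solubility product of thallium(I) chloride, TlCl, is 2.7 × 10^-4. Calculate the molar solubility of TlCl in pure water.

TlCl(s) ⇌ Tl^+ + Cl^-
Ksp = [Tl^+][Cl^-]
With molar solubility s: [Tl^+] = s, [Cl^-] = s.
Ksp = (s)(s) = s^2
s = √(2.7 × 10^-4) = 1.6 × 10^-2 M

s ≈ 0.016 M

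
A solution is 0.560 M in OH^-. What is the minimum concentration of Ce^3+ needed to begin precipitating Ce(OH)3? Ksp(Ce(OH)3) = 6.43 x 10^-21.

[Ce^3+] = 3.66e-20 M

Ce(OH)3(s) <=> Ce^3+ + 3 OH^-
Ksp = [Ce^3+][OH^-]^3
Precipitation begins when Q = Ksp. With [OH^-] = 0.560 M:
6.43 x 10^-21 = (0.560)^3 × [Ce^3+]
[Ce^3+] = (6.43 x 10^-21 / 1.756 x 10^-1) = 3.66 × 10^-20 M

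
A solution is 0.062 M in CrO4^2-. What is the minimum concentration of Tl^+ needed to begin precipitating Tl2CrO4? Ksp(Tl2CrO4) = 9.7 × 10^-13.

[Tl^+] = 4.0 × 10^-6 M

Tl2CrO4(s) ⇌ 2 Tl^+(aq) + CrO4^2-(aq)
Ksp = [Tl^+]^2[CrO4^2-]
Precipitation begins when Q = Ksp. With [CrO4^2-] = 0.062 M:
9.7 × 10^-13 = (0.062) × [Tl^+]^2
[Tl^+] = (9.7 × 10^-13 / 6.2 × 10^-2)^(1/2) = 4.0 x 10^-6 M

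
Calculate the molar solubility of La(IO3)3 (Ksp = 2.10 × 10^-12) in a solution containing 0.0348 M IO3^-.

La(IO3)3(s) ⇌ La^3+ + 3 IO3^-
Ksp = [La^3+][IO3^-]^3
If s mol/L dissolves here, [La^3+] = s, [IO3^-] = 0.0348 + 3s ≈ 0.0348 (Ksp is small, so little additional dissolves).
Ksp ≈ s × (0.0348)^3
s = 4.98 × 10^-8 M
Check: 3s = 1.5 × 10^-7 ≪ 0.0348, so the approximation is valid.

4.98 × 10^-8 M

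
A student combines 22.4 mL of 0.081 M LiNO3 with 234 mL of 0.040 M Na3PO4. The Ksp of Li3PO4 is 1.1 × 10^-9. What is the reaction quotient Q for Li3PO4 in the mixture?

Total volume = 22.4 + 234 = 256.4 mL.
[Li^+] = 8.1 x 10^-2 × (22.4/256.4) = 7.08 × 10^-3 M
[PO4^3-] = 4.0 × 10^-2 × (234/256.4) = 3.65 × 10^-2 M
Li3PO4(s) ⇌ 3 Li^+(aq) + PO4^3-(aq), so Q = [Li^+]^3[PO4^3-]
Q = (7.08 x 10^-3)^3(3.65 x 10^-2) = 1.3 × 10^-8
Q > Ksp, so Li3PO4 will precipitate.

1.3 × 10^-8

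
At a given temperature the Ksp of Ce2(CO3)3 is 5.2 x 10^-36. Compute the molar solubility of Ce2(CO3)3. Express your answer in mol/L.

s ≈ 3.4 × 10^-8 M

Ce2(CO3)3(s) ⇌ 2 Ce^3+(aq) + 3 CO3^2-(aq)
Ksp = [Ce^3+]^2[CO3^2-]^3
For each mole of Ce2(CO3)3 that dissolves: [Ce^3+] = 2s, [CO3^2-] = 3s.
Ksp = (2s)^2(3s)^3 = 108s^5
s = (5.2 x 10^-36 / 108)^(1/5) = 3.4 × 10^-8 M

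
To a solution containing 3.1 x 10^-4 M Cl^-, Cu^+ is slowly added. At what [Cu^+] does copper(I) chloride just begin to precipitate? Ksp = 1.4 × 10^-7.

CuCl(s) <=> Cu^+(aq) + Cl^-(aq)
Ksp = [Cu^+][Cl^-]
Precipitation begins when Q = Ksp. With [Cl^-] = 3.1 x 10^-4 M:
1.4 × 10^-7 = (3.1 x 10^-4) × [Cu^+]
[Cu^+] = (1.4 × 10^-7 / 3.1 × 10^-4) = 4.5 × 10^-4 M

[Cu^+] = 4.5 × 10^-4 M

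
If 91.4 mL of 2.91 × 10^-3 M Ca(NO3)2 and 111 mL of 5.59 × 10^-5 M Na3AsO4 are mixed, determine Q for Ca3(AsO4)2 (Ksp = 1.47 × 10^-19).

Total volume = 91.4 + 111 = 202.4 mL.
[Ca^2+] = 2.91 × 10^-3 × (91.4/202.4) = 1.314 × 10^-3 M
[AsO4^3-] = 5.59 × 10^-5 × (111/202.4) = 3.066 × 10^-5 M
Ca3(AsO4)2(s) <=> 3 Ca^2+ + 2 AsO4^3-, so Q = [Ca^2+]^3[AsO4^3-]^2
Q = (1.314 x 10^-3)^3(3.066 × 10^-5)^2 = 2.13 x 10^-18
Q > Ksp, so Ca3(AsO4)2 will precipitate.

Q ≈ 2.13 × 10^-18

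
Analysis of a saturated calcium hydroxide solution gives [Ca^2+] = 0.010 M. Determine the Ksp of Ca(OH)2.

Ca(OH)2(s) ⇌ Ca^2+(aq) + 2 OH^-(aq)
Stoichiometry gives [OH^-] = (2/1)[Ca^2+] = 2.00 × 10^-2 M.
Ksp = [Ca^2+][OH^-]^2
Ksp = 1.0 × 10^-2 × (2.00 × 10^-2)^2 = 4.0 × 10^-6

Ksp = 4.0 x 10^-6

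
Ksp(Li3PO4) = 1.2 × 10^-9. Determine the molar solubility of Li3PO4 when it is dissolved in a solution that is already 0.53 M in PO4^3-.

Li3PO4(s) <=> 3 Li^+(aq) + PO4^3-(aq)
Ksp = [Li^+]^3[PO4^3-]
Let s = moles of Li3PO4 that dissolve per litre. [Li^+] = 3s, [PO4^3-] = 0.53 + s ≈ 0.53 (Ksp is small, so little additional dissolves).
Ksp ≈ (3s)^3 × 0.53
s = 4.4 × 10^-4 M
Check: s = 4.4 × 10^-4 ≪ 0.53, so the approximation is valid.

s ≈ 4.4 × 10^-4 M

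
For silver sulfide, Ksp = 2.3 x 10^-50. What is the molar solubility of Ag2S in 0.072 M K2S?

Ag2S(s) ⇌ 2 Ag^+ + S^2-
Ksp = [Ag^+]^2[S^2-]
If s mol/L dissolves here, [Ag^+] = 2s, [S^2-] = 0.072 + s ≈ 0.072 (since S^2- from K2S dominates).
Ksp ≈ (2s)^2 × 0.072
s = 2.8 × 10^-25 M
Check: s = 2.8 × 10^-25 ≪ 0.072, so the approximation is valid.

s = 2.8 x 10^-25 M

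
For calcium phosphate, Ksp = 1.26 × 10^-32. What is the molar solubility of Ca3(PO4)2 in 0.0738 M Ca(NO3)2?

Ca3(PO4)2(s) <=> 3 Ca^2+ + 2 PO4^3-
Ksp = [Ca^2+]^3[PO4^3-]^2
Let s = moles of Ca3(PO4)2 that dissolve per litre. [Ca^2+] = 0.0738 + 3s ≈ 0.0738, [PO4^3-] = 2s (since Ca^2+ from Ca(NO3)2 dominates).
Ksp ≈ (0.0738)^3 × (2s)^2
s = 2.80 × 10^-15 M
Check: 3s = 8.4 x 10^-15 ≪ 0.0738, so the approximation is valid.

2.80e-15 M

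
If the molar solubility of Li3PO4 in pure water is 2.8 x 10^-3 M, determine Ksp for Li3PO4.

Li3PO4(s) ⇌ 3 Li^+ + PO4^3-
For each mole of Li3PO4 that dissolves: [Li^+] = 3s, [PO4^3-] = s.
Ksp = [Li^+]^3[PO4^3-]
Substituting: Ksp = (3s)^3s = 27s^4
With s = 2.8 × 10^-3: Ksp = 1.7 × 10^-9

Ksp = 1.7e-9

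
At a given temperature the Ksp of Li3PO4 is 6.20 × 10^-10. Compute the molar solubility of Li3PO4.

Li3PO4(s) <=> 3 Li^+(aq) + PO4^3-(aq)
Ksp = [Li^+]^3[PO4^3-]
If s mol/L of Li3PO4 dissolves, [Li^+] = 3s and [PO4^3-] = s.
Ksp = (3s)^3s = 27s^4
s = (6.20 × 10^-10 / 27)^(1/4) = 2.19 × 10^-3 M

s ≈ 2.19e-3 M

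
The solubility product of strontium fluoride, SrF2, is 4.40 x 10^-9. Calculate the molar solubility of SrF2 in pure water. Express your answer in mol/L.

SrF2(s) ⇌ Sr^2+ + 2 F^-
Ksp = [Sr^2+][F^-]^2
For each mole of SrF2 that dissolves: [Sr^2+] = s, [F^-] = 2s.
Substituting: Ksp = s(2s)^2 = 4s^3
s^3 = 4.40 x 10^-9 / 4, so s = 1.03 x 10^-3 M

1.03e-3 M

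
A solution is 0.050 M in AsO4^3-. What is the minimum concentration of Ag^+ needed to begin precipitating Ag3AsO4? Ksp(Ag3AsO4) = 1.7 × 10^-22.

Ag3AsO4(s) ⇌ 3 Ag^+(aq) + AsO4^3-(aq)
Ksp = [Ag^+]^3[AsO4^3-]
Precipitation begins when Q = Ksp. With [AsO4^3-] = 0.050 M:
1.7 × 10^-22 = (0.050) × [Ag^+]^3
[Ag^+] = (1.7 × 10^-22 / 5.0 × 10^-2)^(1/3) = 1.5 x 10^-7 M

1.5 x 10^-7 M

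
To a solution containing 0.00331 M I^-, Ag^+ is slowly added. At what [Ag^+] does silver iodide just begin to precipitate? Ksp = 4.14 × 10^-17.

1.25e-14 M

AgI(s) <=> Ag^+(aq) + I^-(aq)
Ksp = [Ag^+][I^-]
Precipitation begins when Q = Ksp. With [I^-] = 0.00331 M:
4.14 × 10^-17 = (0.00331) × [Ag^+]
[Ag^+] = (4.14 × 10^-17 / 3.31 x 10^-3) = 1.25 × 10^-14 M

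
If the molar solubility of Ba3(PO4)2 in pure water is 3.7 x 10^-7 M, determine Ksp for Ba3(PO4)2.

Ba3(PO4)2(s) ⇌ 3 Ba^2+(aq) + 2 PO4^3-(aq)
Let s = molar solubility. Then [Ba^2+] = 3s and [PO4^3-] = 2s.
Ksp = [Ba^2+]^3[PO4^3-]^2
Ksp = (3s)^3(2s)^2 = 108s^5
With s = 3.7 × 10^-7: Ksp = 7.5 × 10^-31

7.5e-31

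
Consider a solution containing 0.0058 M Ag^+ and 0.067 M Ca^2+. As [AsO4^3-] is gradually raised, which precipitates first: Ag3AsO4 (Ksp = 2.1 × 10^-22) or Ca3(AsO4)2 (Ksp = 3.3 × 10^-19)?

Ag3AsO4

Each salt begins to precipitate when Q = Ksp, i.e. when [AsO4^3-] reaches its threshold.
For Ag3AsO4: 2.1 × 10^-22 = (0.0058)^3 × [AsO4^3-]  ⇒  [AsO4^3-] = 1.1 × 10^-15 M.
For Ca3(AsO4)2: 3.3 × 10^-19 = (0.067)^3 × [AsO4^3-]^2  ⇒  [AsO4^3-] = 3.3 × 10^-8 M.
The salt with the lower threshold [AsO4^3-] precipitates first: Ag3AsO4.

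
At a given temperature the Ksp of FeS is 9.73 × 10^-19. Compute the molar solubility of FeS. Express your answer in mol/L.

FeS(s) <=> Fe^2+ + S^2-
Ksp = [Fe^2+][S^2-]
If s mol/L of FeS dissolves, [Fe^2+] = s and [S^2-] = s.
Ksp = (s)(s) = s^2
s = (9.73 × 10^-19)^(1/2) = 9.86 × 10^-10 M

9.86 × 10^-10 M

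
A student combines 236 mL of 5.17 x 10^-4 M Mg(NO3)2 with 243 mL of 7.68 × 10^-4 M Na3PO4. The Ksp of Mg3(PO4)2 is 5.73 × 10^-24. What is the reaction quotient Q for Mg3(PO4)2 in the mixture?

Q ≈ 2.51 × 10^-18

Total volume = 236 + 243 = 479 mL.
[Mg^2+] = 5.17 x 10^-4 × (236/479) = 2.547 x 10^-4 M
[PO4^3-] = 7.68 × 10^-4 × (243/479) = 3.896 × 10^-4 M
Mg3(PO4)2(s) ⇌ 3 Mg^2+ + 2 PO4^3-, so Q = [Mg^2+]^3[PO4^3-]^2
Q = (2.547 × 10^-4)^3(3.896 x 10^-4)^2 = 2.51 x 10^-18
Q > Ksp, so Mg3(PO4)2 will precipitate.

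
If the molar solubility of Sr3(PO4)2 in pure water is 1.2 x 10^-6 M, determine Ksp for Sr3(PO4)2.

Sr3(PO4)2(s) ⇌ 3 Sr^2+(aq) + 2 PO4^3-(aq)
Let s = molar solubility. Then [Sr^2+] = 3s and [PO4^3-] = 2s.
Ksp = [Sr^2+]^3[PO4^3-]^2
Substituting: Ksp = (3s)^3(2s)^2 = 108s^5
With s = 1.2 x 10^-6: Ksp = 2.7 × 10^-28

2.7 x 10^-28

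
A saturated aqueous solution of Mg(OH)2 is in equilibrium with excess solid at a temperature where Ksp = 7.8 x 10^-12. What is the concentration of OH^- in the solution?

Mg(OH)2(s) <=> Mg^2+(aq) + 2 OH^-(aq)
Ksp = [Mg^2+][OH^-]^2
If s mol/L of Mg(OH)2 dissolves, [Mg^2+] = s and [OH^-] = 2s.
Substituting: Ksp = s(2s)^2 = 4s^3
s^3 = 7.8 x 10^-12 / 4, so s = 1.25 × 10^-4 M
[OH^-] = 2s = 2.5 × 10^-4 M

[OH^-] = 2.5e-4 M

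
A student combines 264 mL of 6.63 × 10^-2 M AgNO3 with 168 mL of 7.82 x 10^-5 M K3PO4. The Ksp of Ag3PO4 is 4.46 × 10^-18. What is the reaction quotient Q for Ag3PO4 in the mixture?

Q ≈ 2.02 × 10^-9

Total volume = 264 + 168 = 432 mL.
[Ag^+] = 6.63 × 10^-2 × (264/432) = 4.052 x 10^-2 M
[PO4^3-] = 7.82 × 10^-5 × (168/432) = 3.041 × 10^-5 M
Ag3PO4(s) ⇌ 3 Ag^+ + PO4^3-, so Q = [Ag^+]^3[PO4^3-]
Q = (4.052 × 10^-2)^3(3.041 x 10^-5) = 2.02 × 10^-9
Q > Ksp, so Ag3PO4 will precipitate.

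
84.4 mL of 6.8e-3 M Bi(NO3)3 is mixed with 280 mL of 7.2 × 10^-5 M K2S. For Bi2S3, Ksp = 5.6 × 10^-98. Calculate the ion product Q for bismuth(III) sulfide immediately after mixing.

Q ≈ 4.2 x 10^-19

Total volume = 84.4 + 280 = 364.4 mL.
[Bi^3+] = 6.8 × 10^-3 × (84.4/364.4) = 1.57 x 10^-3 M
[S^2-] = 7.2 × 10^-5 × (280/364.4) = 5.53 × 10^-5 M
Bi2S3(s) <=> 2 Bi^3+(aq) + 3 S^2-(aq), so Q = [Bi^3+]^2[S^2-]^3
Q = (1.57 × 10^-3)^2(5.53 × 10^-5)^3 = 4.2 x 10^-19
Q > Ksp, so Bi2S3 will precipitate.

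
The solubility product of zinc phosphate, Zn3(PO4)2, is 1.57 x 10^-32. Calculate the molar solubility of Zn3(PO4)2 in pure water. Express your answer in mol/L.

s ≈ 1.71 x 10^-7 M

Zn3(PO4)2(s) <=> 3 Zn^2+(aq) + 2 PO4^3-(aq)
Ksp = [Zn^2+]^3[PO4^3-]^2
With molar solubility s: [Zn^2+] = 3s, [PO4^3-] = 2s.
Ksp = (3s)^3(2s)^2 = 108s^5
Solving, s = (1.57 x 10^-32/108)^(1/5) = 1.71 x 10^-7 M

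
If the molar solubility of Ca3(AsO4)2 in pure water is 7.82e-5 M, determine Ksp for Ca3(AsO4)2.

Ksp = 3.16 × 10^-19

Ca3(AsO4)2(s) ⇌ 3 Ca^2+ + 2 AsO4^3-
With molar solubility s: [Ca^2+] = 3s, [AsO4^3-] = 2s.
Ksp = [Ca^2+]^3[AsO4^3-]^2
So Ksp = (3s)^3 × (2s)^2 = 108s^5
Ksp = 108 × (7.82 x 10^-5)^5 = 3.16 × 10^-19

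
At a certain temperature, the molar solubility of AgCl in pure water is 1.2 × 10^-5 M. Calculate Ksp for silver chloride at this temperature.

Ksp = 1.4 x 10^-10

AgCl(s) ⇌ Ag^+(aq) + Cl^-(aq)
Let s = molar solubility. Then [Ag^+] = s and [Cl^-] = s.
Ksp = [Ag^+][Cl^-]
Ksp = s × s = s^2
Ksp = (1.2 x 10^-5)^2 = 1.4 × 10^-10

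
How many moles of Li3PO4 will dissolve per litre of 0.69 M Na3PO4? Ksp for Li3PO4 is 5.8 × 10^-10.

s = 3.1 x 10^-4 M

Li3PO4(s) ⇌ 3 Li^+(aq) + PO4^3-(aq)
Ksp = [Li^+]^3[PO4^3-]
Let s be the molar solubility in this solution. [Li^+] = 3s, [PO4^3-] = 0.69 + s ≈ 0.69 (since PO4^3- from Na3PO4 dominates).
Ksp ≈ (3s)^3 × 0.69
s = 3.1 x 10^-4 M
Check: s = 3.1 x 10^-4 ≪ 0.69, so the approximation is valid.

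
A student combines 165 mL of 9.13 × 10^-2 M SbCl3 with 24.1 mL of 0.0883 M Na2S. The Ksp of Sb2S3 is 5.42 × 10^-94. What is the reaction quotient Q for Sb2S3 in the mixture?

9.04 × 10^-9

Total volume = 165 + 24.1 = 189.1 mL.
[Sb^3+] = 9.13 x 10^-2 × (165/189.1) = 7.966 x 10^-2 M
[S^2-] = 8.83 × 10^-2 × (24.1/189.1) = 1.125 × 10^-2 M
Sb2S3(s) ⇌ 2 Sb^3+ + 3 S^2-, so Q = [Sb^3+]^2[S^2-]^3
Q = (7.966 x 10^-2)^2(1.125 x 10^-2)^3 = 9.04 × 10^-9
Q > Ksp, so Sb2S3 will precipitate.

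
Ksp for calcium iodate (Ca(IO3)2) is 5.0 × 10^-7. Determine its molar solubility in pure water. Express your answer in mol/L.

5.0e-3 M

Ca(IO3)2(s) ⇌ Ca^2+(aq) + 2 IO3^-(aq)
Ksp = [Ca^2+][IO3^-]^2
With molar solubility s: [Ca^2+] = s, [IO3^-] = 2s.
Substituting: Ksp = s(2s)^2 = 4s^3
s^3 = 5.0 × 10^-7 / 4, so s = 5.0 × 10^-3 M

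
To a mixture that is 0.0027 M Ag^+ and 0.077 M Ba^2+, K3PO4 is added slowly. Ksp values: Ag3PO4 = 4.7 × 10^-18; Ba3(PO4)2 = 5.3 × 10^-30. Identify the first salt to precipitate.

Ba3(PO4)2

Each salt begins to precipitate when Q = Ksp, i.e. when [PO4^3-] reaches its threshold.
For Ag3PO4: 4.7 × 10^-18 = (0.0027)^3 × [PO4^3-]  ⇒  [PO4^3-] = 2.4 × 10^-10 M.
For Ba3(PO4)2: 5.3 × 10^-30 = (0.077)^3 × [PO4^3-]^2  ⇒  [PO4^3-] = 1.1 x 10^-13 M.
The salt with the lower threshold [PO4^3-] precipitates first: Ba3(PO4)2.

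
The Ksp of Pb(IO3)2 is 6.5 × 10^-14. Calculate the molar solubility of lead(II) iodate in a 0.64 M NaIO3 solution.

Pb(IO3)2(s) <=> Pb^2+ + 2 IO3^-
Ksp = [Pb^2+][IO3^-]^2
Let s be the molar solubility in this solution. [Pb^2+] = s, [IO3^-] = 0.64 + 2s ≈ 0.64 (common-ion effect: IO3^- is already 0.64 M).
Ksp ≈ s × (0.64)^2
s = 1.6 × 10^-13 M
Check: 2s = 3.2 x 10^-13 ≪ 0.64, so the approximation is valid.

s = 1.6 × 10^-13 M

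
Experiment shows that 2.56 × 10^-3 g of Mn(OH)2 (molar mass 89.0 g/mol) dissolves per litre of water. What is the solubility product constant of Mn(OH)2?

Molar solubility s = (2.56 x 10^-3 g/L) / (89.0 g/mol) = 2.876 x 10^-5 M.
Mn(OH)2(s) ⇌ Mn^2+(aq) + 2 OH^-(aq)
With molar solubility s: [Mn^2+] = s, [OH^-] = 2s.
Ksp = [Mn^2+][OH^-]^2
Ksp = s(2s)^2 = 4s^3
With s = 2.876 x 10^-5: Ksp = 9.52 x 10^-14

Ksp ≈ 9.52e-14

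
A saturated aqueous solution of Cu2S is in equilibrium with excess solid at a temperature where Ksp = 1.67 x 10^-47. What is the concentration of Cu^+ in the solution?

3.22 × 10^-16 M

Cu2S(s) <=> 2 Cu^+ + S^2-
Ksp = [Cu^+]^2[S^2-]
For each mole of Cu2S that dissolves: [Cu^+] = 2s, [S^2-] = s.
Substituting: Ksp = (2s)^2s = 4s^3
s = (1.67 x 10^-47 / 4)^(1/3) = 1.610 × 10^-16 M
[Cu^+] = 2s = 3.22 x 10^-16 M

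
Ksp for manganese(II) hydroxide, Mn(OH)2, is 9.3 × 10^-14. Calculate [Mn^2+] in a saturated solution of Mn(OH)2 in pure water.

Mn(OH)2(s) ⇌ Mn^2+(aq) + 2 OH^-(aq)
Ksp = [Mn^2+][OH^-]^2
Let s = molar solubility. Then [Mn^2+] = s and [OH^-] = 2s.
So Ksp = s × (2s)^2 = 4s^3
s^3 = 9.3 × 10^-14 / 4, so s = 2.85 × 10^-5 M
[Mn^2+] = s = 2.9 x 10^-5 M

[Mn^2+] ≈ 2.9e-5 M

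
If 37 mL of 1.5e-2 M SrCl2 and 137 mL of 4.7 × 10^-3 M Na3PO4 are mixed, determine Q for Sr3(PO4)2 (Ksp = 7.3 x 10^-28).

Q ≈ 4.4 x 10^-13

Total volume = 37 + 137 = 174 mL.
[Sr^2+] = 1.5 × 10^-2 × (37/174) = 3.19 x 10^-3 M
[PO4^3-] = 4.7 × 10^-3 × (137/174) = 3.70 × 10^-3 M
Sr3(PO4)2(s) ⇌ 3 Sr^2+(aq) + 2 PO4^3-(aq), so Q = [Sr^2+]^3[PO4^3-]^2
Q = (3.19 × 10^-3)^3(3.70 × 10^-3)^2 = 4.4 × 10^-13
Q > Ksp, so Sr3(PO4)2 will precipitate.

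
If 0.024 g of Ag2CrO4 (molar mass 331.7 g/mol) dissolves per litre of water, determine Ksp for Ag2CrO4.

1.5 × 10^-12

Molar solubility s = (2.4 × 10^-2 g/L) / (331.7 g/mol) = 7.24 × 10^-5 M.
Ag2CrO4(s) ⇌ 2 Ag^+ + CrO4^2-
With molar solubility s: [Ag^+] = 2s, [CrO4^2-] = s.
Ksp = [Ag^+]^2[CrO4^2-]
Substituting: Ksp = (2s)^2s = 4s^3
Ksp = 4 × (7.24 × 10^-5)^3 = 1.5 x 10^-12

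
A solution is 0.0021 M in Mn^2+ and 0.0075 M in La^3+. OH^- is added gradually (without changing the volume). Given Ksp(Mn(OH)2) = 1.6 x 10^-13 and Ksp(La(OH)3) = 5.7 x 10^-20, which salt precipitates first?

Each salt begins to precipitate when Q = Ksp, i.e. when [OH^-] reaches its threshold.
For Mn(OH)2: 1.6 x 10^-13 = 0.0021 × [OH^-]^2  ⇒  [OH^-] = 8.7 × 10^-6 M.
For La(OH)3: 5.7 x 10^-20 = 0.0075 × [OH^-]^3  ⇒  [OH^-] = 2.0 × 10^-6 M.
The salt with the lower threshold [OH^-] precipitates first: La(OH)3.

La(OH)3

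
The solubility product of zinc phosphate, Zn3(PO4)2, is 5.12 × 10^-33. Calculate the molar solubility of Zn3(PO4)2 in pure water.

1.37 × 10^-7 M

Zn3(PO4)2(s) ⇌ 3 Zn^2+(aq) + 2 PO4^3-(aq)
Ksp = [Zn^2+]^3[PO4^3-]^2
For each mole of Zn3(PO4)2 that dissolves: [Zn^2+] = 3s, [PO4^3-] = 2s.
Ksp = (3s)^3(2s)^2 = 108s^5
Solving, s = (5.12 × 10^-33/108)^(1/5) = 1.37 × 10^-7 M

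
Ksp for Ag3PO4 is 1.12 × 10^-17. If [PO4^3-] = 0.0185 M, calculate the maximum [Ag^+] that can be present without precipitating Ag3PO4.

Ag3PO4(s) ⇌ 3 Ag^+(aq) + PO4^3-(aq)
Ksp = [Ag^+]^3[PO4^3-]
Precipitation begins when Q = Ksp. With [PO4^3-] = 0.0185 M:
1.12 × 10^-17 = (0.0185) × [Ag^+]^3
[Ag^+] = (1.12 × 10^-17 / 1.85 × 10^-2)^(1/3) = 8.46 × 10^-6 M

8.46 × 10^-6 M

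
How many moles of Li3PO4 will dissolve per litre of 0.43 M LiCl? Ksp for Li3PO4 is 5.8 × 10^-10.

Li3PO4(s) ⇌ 3 Li^+ + PO4^3-
Ksp = [Li^+]^3[PO4^3-]
Let s be the molar solubility in this solution. [Li^+] = 0.43 + 3s ≈ 0.43, [PO4^3-] = s (since Li^+ from LiCl dominates).
Ksp ≈ (0.43)^3 × s
s = 7.3 x 10^-9 M
Check: 3s = 2.2 x 10^-8 ≪ 0.43, so the approximation is valid.

s = 7.3 × 10^-9 M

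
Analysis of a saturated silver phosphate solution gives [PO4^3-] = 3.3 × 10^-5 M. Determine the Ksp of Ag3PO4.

Ag3PO4(s) ⇌ 3 Ag^+ + PO4^3-
Stoichiometry gives [Ag^+] = (3/1)[PO4^3-] = 9.90 x 10^-5 M.
Ksp = [Ag^+]^3[PO4^3-]
Ksp = (9.90 × 10^-5)^3 × 3.3 × 10^-5 = 3.2 × 10^-17

3.2 x 10^-17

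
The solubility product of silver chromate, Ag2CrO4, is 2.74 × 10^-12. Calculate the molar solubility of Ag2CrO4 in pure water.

Ag2CrO4(s) ⇌ 2 Ag^+(aq) + CrO4^2-(aq)
Ksp = [Ag^+]^2[CrO4^2-]
For each mole of Ag2CrO4 that dissolves: [Ag^+] = 2s, [CrO4^2-] = s.
Substituting: Ksp = (2s)^2s = 4s^3
s^3 = 2.74 × 10^-12 / 4, so s = 8.82 x 10^-5 M

s ≈ 8.82e-5 M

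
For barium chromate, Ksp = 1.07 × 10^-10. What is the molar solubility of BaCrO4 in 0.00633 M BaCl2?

BaCrO4(s) <=> Ba^2+ + CrO4^2-
Ksp = [Ba^2+][CrO4^2-]
Let s = moles of BaCrO4 that dissolve per litre. [Ba^2+] = 0.00633 + s ≈ 0.00633, [CrO4^2-] = s (since Ba^2+ from BaCl2 dominates).
Ksp ≈ 0.00633 × s
s = 1.69 x 10^-8 M
Check: s = 1.7 x 10^-8 ≪ 0.00633, so the approximation is valid.

s ≈ 1.69e-8 M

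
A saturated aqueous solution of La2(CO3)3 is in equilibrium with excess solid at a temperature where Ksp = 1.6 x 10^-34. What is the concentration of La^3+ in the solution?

[La^3+] ≈ 1.4e-7 M

La2(CO3)3(s) ⇌ 2 La^3+(aq) + 3 CO3^2-(aq)
Ksp = [La^3+]^2[CO3^2-]^3
Let s = molar solubility. Then [La^3+] = 2s and [CO3^2-] = 3s.
Ksp = (2s)^2(3s)^3 = 108s^5
s = (1.6 x 10^-34 / 108)^(1/5) = 6.83 x 10^-8 M
[La^3+] = 2s = 1.4 × 10^-7 M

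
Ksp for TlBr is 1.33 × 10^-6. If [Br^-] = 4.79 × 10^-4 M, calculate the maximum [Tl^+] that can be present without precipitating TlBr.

[Tl^+] = 2.78 x 10^-3 M

TlBr(s) ⇌ Tl^+ + Br^-
Ksp = [Tl^+][Br^-]
Precipitation begins when Q = Ksp. With [Br^-] = 4.79 × 10^-4 M:
1.33 × 10^-6 = (4.79 × 10^-4) × [Tl^+]
[Tl^+] = (1.33 × 10^-6 / 4.79 × 10^-4) = 2.78 × 10^-3 M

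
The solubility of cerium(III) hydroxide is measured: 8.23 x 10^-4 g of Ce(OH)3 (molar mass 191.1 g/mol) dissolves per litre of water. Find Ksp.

Ksp = 9.29 × 10^-21

Molar solubility s = (8.23 × 10^-4 g/L) / (191.1 g/mol) = 4.307 × 10^-6 M.
Ce(OH)3(s) <=> Ce^3+ + 3 OH^-
With molar solubility s: [Ce^3+] = s, [OH^-] = 3s.
Ksp = [Ce^3+][OH^-]^3
Substituting: Ksp = s(3s)^3 = 27s^4
Ksp = 27 × (4.307 × 10^-6)^4 = 9.29 × 10^-21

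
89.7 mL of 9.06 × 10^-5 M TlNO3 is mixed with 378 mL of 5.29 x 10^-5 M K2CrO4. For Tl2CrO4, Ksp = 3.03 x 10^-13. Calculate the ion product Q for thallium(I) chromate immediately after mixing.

Q = 1.29e-14

Total volume = 89.7 + 378 = 467.7 mL.
[Tl^+] = 9.06 × 10^-5 × (89.7/467.7) = 1.738 × 10^-5 M
[CrO4^2-] = 5.29 × 10^-5 × (378/467.7) = 4.275 × 10^-5 M
Tl2CrO4(s) ⇌ 2 Tl^+(aq) + CrO4^2-(aq), so Q = [Tl^+]^2[CrO4^2-]
Q = (1.738 × 10^-5)^2(4.275 × 10^-5) = 1.29 × 10^-14
Q < Ksp, so no precipitate of Tl2CrO4 forms.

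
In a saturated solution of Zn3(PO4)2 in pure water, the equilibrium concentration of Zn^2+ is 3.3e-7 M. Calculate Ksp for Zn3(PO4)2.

Zn3(PO4)2(s) <=> 3 Zn^2+(aq) + 2 PO4^3-(aq)
Stoichiometry gives [PO4^3-] = (2/3)[Zn^2+] = 2.20 x 10^-7 M.
Ksp = [Zn^2+]^3[PO4^3-]^2
Ksp = (3.3 x 10^-7)^3 × (2.20 × 10^-7)^2 = 1.7 x 10^-33

1.7 × 10^-33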